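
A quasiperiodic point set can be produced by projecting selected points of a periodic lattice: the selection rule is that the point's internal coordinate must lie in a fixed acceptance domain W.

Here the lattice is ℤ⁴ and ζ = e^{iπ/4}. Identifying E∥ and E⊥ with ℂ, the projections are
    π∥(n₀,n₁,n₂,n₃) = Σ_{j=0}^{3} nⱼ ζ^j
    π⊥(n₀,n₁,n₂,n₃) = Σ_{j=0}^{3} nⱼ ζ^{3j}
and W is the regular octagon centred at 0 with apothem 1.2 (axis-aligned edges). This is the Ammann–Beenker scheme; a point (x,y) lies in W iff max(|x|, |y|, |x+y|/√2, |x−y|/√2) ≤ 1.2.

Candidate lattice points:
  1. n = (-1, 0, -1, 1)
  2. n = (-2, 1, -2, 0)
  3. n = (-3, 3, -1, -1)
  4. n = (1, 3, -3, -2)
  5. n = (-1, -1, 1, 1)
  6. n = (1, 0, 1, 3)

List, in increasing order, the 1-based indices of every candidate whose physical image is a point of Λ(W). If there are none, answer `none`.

Internal map: ζ^{3j} for j=0..3 gives (1,0), (−√2/2,√2/2), (0,−1), (√2/2,√2/2).
#1 (-1, 0, -1, 1): internal (-0.29289, 1.70711); octagon support 1.70711 vs apothem 1.2 → ∉ W
#2 (-2, 1, -2, 0): internal (-2.70711, 2.70711); octagon support 3.82843 vs apothem 1.2 → ∉ W
#3 (-3, 3, -1, -1): internal (-5.82843, 2.41421); octagon support 5.82843 vs apothem 1.2 → ∉ W
#4 (1, 3, -3, -2): internal (-2.53553, 3.70711); octagon support 4.41421 vs apothem 1.2 → ∉ W
#5 (-1, -1, 1, 1): internal (0.41421, -1.00000); octagon support 1.00000 vs apothem 1.2 → ∈ W
#6 (1, 0, 1, 3): internal (3.12132, 1.12132); octagon support 3.12132 vs apothem 1.2 → ∉ W

5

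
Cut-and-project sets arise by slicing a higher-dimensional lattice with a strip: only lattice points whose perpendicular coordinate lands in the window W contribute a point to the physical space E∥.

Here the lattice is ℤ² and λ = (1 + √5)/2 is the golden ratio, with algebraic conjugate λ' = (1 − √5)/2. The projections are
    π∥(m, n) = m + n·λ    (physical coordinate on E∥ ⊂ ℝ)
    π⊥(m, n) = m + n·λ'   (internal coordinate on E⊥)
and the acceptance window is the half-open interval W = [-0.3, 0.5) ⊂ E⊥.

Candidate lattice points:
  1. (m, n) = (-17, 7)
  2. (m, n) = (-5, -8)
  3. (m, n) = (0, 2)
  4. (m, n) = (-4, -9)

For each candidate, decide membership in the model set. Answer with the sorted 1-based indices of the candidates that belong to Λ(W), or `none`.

Compute λ' = (1−√5)/2 = -0.618034, so π⊥(m,n) = m -0.618034·n.
candidate 1: (m,n)=(-17,7) → π∥ = -17+7·λ ≈ -5.673762, π⊥ = -17+7·λ' ≈ -21.326238 ∉ [-0.3, 0.5) ⇒ out
candidate 2: (m,n)=(-5,-8) → π∥ = -5-8·λ ≈ -17.944272, π⊥ = -5-8·λ' ≈ -0.055728 ∈ [-0.3, 0.5) ⇒ IN Λ
candidate 3: (m,n)=(0,2) → π∥ = 0+2·λ ≈ 3.236068, π⊥ = 0+2·λ' ≈ -1.236068 ∉ [-0.3, 0.5) ⇒ out
candidate 4: (m,n)=(-4,-9) → π∥ = -4-9·λ ≈ -18.562306, π⊥ = -4-9·λ' ≈ 1.562306 ∉ [-0.3, 0.5) ⇒ out

2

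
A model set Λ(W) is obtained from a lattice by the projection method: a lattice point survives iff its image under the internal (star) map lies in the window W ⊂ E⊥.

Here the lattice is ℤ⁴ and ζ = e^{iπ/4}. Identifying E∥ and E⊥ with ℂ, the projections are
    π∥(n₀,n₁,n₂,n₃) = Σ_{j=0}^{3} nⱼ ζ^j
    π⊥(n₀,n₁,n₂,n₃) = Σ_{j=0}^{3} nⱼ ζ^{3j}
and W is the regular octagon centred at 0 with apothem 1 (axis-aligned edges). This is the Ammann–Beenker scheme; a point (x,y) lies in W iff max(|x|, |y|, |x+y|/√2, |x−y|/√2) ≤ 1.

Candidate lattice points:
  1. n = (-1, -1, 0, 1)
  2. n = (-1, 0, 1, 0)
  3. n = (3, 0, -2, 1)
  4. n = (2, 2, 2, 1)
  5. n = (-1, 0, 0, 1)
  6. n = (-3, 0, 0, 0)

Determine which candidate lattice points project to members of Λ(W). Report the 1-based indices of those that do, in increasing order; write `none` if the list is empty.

1, 5

With ζ = e^{iπ/4} the internal vectors are ζ^0,ζ^3,ζ^6,ζ^9.
#1 (-1, -1, 0, 1): internal (0.4142, 0.0000); octagon support 0.4142 vs apothem 1 → ∈ W
#2 (-1, 0, 1, 0): internal (-1.0000, -1.0000); octagon support 1.4142 vs apothem 1 → ∉ W
#3 (3, 0, -2, 1): internal (3.7071, 2.7071); octagon support 4.5355 vs apothem 1 → ∉ W
#4 (2, 2, 2, 1): internal (1.2929, 0.1213); octagon support 1.2929 vs apothem 1 → ∉ W
#5 (-1, 0, 0, 1): internal (-0.2929, 0.7071); octagon support 0.7071 vs apothem 1 → ∈ W
#6 (-3, 0, 0, 0): internal (-3.0000, 0.0000); octagon support 3.0000 vs apothem 1 → ∉ W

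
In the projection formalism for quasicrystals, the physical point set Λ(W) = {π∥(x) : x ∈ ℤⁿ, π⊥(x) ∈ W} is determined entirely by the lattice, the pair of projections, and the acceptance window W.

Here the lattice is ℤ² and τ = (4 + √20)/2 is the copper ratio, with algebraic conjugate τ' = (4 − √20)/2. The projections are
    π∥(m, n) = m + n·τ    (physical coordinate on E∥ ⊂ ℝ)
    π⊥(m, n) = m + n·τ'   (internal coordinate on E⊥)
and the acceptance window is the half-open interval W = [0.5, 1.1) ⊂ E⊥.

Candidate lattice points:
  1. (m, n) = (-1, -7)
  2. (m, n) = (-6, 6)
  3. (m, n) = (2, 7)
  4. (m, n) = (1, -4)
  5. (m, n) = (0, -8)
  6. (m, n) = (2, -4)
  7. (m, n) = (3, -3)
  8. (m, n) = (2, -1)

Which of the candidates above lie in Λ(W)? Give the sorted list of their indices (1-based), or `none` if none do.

1

τ' = (4−√20)/2 ≈ -0.23607.
#1 (-1,-7): internal coord -1 + (-7)·τ' = +0.65248; +0.65248 ∈ [0.5, 1.1) → IN Λ
#2 (-6,6): internal coord -6 + (6)·τ' = -7.41641; -7.41641 ∉ [0.5, 1.1) → out
#3 (2,7): internal coord 2 + (7)·τ' = +0.34752; +0.34752 ∉ [0.5, 1.1) → out
#4 (1,-4): internal coord 1 + (-4)·τ' = +1.94427; +1.94427 ∉ [0.5, 1.1) → out
#5 (0,-8): internal coord 0 + (-8)·τ' = +1.88854; +1.88854 ∉ [0.5, 1.1) → out
#6 (2,-4): internal coord 2 + (-4)·τ' = +2.94427; +2.94427 ∉ [0.5, 1.1) → out
#7 (3,-3): internal coord 3 + (-3)·τ' = +3.70820; +3.70820 ∉ [0.5, 1.1) → out
#8 (2,-1): internal coord 2 + (-1)·τ' = +2.23607; +2.23607 ∉ [0.5, 1.1) → out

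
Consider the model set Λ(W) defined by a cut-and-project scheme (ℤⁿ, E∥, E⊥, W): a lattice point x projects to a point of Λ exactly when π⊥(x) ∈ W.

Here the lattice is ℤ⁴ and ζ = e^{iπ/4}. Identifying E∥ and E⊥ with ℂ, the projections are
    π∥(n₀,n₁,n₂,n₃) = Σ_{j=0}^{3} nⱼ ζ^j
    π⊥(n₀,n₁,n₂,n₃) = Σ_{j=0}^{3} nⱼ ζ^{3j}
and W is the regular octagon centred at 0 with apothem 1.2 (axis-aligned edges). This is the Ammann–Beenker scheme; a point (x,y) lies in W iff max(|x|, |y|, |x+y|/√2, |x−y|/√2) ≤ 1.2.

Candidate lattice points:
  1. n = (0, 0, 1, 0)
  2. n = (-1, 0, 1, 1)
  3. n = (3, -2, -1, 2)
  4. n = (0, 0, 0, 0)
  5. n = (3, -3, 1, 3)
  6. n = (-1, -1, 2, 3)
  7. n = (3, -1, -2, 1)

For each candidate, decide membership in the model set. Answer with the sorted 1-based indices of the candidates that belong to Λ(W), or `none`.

With ζ = e^{iπ/4} the internal vectors are ζ^0,ζ^3,ζ^6,ζ^9.
#1 (0, 0, 1, 0): internal (0.0000, -1.0000); octagon support 1.0000 vs apothem 1.2 → ∈ W
#2 (-1, 0, 1, 1): internal (-0.2929, -0.2929); octagon support 0.4142 vs apothem 1.2 → ∈ W
#3 (3, -2, -1, 2): internal (5.8284, 1.0000); octagon support 5.8284 vs apothem 1.2 → ∉ W
#4 (0, 0, 0, 0): internal (0.0000, 0.0000); octagon support 0.0000 vs apothem 1.2 → ∈ W
#5 (3, -3, 1, 3): internal (7.2426, -1.0000); octagon support 7.2426 vs apothem 1.2 → ∉ W
#6 (-1, -1, 2, 3): internal (1.8284, -0.5858); octagon support 1.8284 vs apothem 1.2 → ∉ W
#7 (3, -1, -2, 1): internal (4.4142, 2.0000); octagon support 4.5355 vs apothem 1.2 → ∉ W

1, 2, 4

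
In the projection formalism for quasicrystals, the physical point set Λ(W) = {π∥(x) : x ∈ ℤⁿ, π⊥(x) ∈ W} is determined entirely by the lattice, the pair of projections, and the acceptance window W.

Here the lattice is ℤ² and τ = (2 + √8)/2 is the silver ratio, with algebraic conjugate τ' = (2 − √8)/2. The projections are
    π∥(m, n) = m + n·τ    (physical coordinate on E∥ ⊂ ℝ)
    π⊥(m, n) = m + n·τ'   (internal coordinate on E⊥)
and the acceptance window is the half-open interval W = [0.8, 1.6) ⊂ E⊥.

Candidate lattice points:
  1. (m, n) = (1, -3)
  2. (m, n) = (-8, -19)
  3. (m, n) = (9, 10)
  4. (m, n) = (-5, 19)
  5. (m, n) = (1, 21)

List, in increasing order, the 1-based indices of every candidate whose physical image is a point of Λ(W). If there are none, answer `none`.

none

Compute τ' = (2−√8)/2 = -0.4142, so π⊥(m,n) = m -0.4142·n.
candidate 1: (m,n)=(1,-3) → π∥ = 1-3·τ ≈ -6.2426, π⊥ = 1-3·τ' ≈ 2.2426 ∉ [0.8, 1.6) ⇒ out
candidate 2: (m,n)=(-8,-19) → π∥ = -8-19·τ ≈ -53.8701, π⊥ = -8-19·τ' ≈ -0.1299 ∉ [0.8, 1.6) ⇒ out
candidate 3: (m,n)=(9,10) → π∥ = 9+10·τ ≈ 33.1421, π⊥ = 9+10·τ' ≈ 4.8579 ∉ [0.8, 1.6) ⇒ out
candidate 4: (m,n)=(-5,19) → π∥ = -5+19·τ ≈ 40.8701, π⊥ = -5+19·τ' ≈ -12.8701 ∉ [0.8, 1.6) ⇒ out
candidate 5: (m,n)=(1,21) → π∥ = 1+21·τ ≈ 51.6985, π⊥ = 1+21·τ' ≈ -7.6985 ∉ [0.8, 1.6) ⇒ out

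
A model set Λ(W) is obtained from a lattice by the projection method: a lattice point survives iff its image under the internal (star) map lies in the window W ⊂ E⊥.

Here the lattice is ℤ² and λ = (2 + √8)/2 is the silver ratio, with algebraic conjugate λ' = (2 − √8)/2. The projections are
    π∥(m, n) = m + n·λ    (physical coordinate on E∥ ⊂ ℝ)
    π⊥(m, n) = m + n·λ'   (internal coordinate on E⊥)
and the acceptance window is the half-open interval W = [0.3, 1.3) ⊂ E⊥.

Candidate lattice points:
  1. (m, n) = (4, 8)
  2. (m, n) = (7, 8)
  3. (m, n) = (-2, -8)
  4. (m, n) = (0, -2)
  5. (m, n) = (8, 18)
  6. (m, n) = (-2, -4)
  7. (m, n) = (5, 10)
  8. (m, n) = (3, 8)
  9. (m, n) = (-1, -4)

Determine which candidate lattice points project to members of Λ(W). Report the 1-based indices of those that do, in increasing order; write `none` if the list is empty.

1, 4, 5, 7, 9

Numerically λ ≈ 2.41421 and λ' = −1/λ ≈ -0.41421.
#1 (4,8): internal coord 4 + (8)·λ' = +0.68629; +0.68629 ∈ [0.3, 1.3) → IN Λ
#2 (7,8): internal coord 7 + (8)·λ' = +3.68629; +3.68629 ∉ [0.3, 1.3) → out
#3 (-2,-8): internal coord -2 + (-8)·λ' = +1.31371; +1.31371 ∉ [0.3, 1.3) → out
#4 (0,-2): internal coord 0 + (-2)·λ' = +0.82843; +0.82843 ∈ [0.3, 1.3) → IN Λ
#5 (8,18): internal coord 8 + (18)·λ' = +0.54416; +0.54416 ∈ [0.3, 1.3) → IN Λ
#6 (-2,-4): internal coord -2 + (-4)·λ' = -0.34315; -0.34315 ∉ [0.3, 1.3) → out
#7 (5,10): internal coord 5 + (10)·λ' = +0.85786; +0.85786 ∈ [0.3, 1.3) → IN Λ
#8 (3,8): internal coord 3 + (8)·λ' = -0.31371; -0.31371 ∉ [0.3, 1.3) → out
#9 (-1,-4): internal coord -1 + (-4)·λ' = +0.65685; +0.65685 ∈ [0.3, 1.3) → IN Λ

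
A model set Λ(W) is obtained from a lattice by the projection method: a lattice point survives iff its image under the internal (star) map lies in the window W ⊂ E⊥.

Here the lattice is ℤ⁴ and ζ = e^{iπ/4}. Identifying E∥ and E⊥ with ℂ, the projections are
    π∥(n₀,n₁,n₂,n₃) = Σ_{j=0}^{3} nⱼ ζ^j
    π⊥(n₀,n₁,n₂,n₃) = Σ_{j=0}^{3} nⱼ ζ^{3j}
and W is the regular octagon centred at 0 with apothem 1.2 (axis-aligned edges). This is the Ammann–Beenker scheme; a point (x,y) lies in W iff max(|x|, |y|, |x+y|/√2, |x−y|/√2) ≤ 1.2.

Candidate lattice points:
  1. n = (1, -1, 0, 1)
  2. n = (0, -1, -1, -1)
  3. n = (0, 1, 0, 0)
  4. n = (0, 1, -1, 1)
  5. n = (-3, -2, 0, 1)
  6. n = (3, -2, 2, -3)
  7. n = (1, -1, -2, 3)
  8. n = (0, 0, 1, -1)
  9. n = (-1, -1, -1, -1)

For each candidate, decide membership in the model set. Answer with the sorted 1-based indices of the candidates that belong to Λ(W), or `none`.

With ζ = e^{iπ/4} the internal vectors are ζ^0,ζ^3,ζ^6,ζ^9.
#1 (1, -1, 0, 1): internal (2.41421, 0.00000); octagon support 2.41421 vs apothem 1.2 → ∉ W
#2 (0, -1, -1, -1): internal (0.00000, -0.41421); octagon support 0.41421 vs apothem 1.2 → ∈ W
#3 (0, 1, 0, 0): internal (-0.70711, 0.70711); octagon support 1.00000 vs apothem 1.2 → ∈ W
#4 (0, 1, -1, 1): internal (0.00000, 2.41421); octagon support 2.41421 vs apothem 1.2 → ∉ W
#5 (-3, -2, 0, 1): internal (-0.87868, -0.70711); octagon support 1.12132 vs apothem 1.2 → ∈ W
#6 (3, -2, 2, -3): internal (2.29289, -5.53553); octagon support 5.53553 vs apothem 1.2 → ∉ W
#7 (1, -1, -2, 3): internal (3.82843, 3.41421); octagon support 5.12132 vs apothem 1.2 → ∉ W
#8 (0, 0, 1, -1): internal (-0.70711, -1.70711); octagon support 1.70711 vs apothem 1.2 → ∉ W
#9 (-1, -1, -1, -1): internal (-1.00000, -0.41421); octagon support 1.00000 vs apothem 1.2 → ∈ W

2, 3, 5, 9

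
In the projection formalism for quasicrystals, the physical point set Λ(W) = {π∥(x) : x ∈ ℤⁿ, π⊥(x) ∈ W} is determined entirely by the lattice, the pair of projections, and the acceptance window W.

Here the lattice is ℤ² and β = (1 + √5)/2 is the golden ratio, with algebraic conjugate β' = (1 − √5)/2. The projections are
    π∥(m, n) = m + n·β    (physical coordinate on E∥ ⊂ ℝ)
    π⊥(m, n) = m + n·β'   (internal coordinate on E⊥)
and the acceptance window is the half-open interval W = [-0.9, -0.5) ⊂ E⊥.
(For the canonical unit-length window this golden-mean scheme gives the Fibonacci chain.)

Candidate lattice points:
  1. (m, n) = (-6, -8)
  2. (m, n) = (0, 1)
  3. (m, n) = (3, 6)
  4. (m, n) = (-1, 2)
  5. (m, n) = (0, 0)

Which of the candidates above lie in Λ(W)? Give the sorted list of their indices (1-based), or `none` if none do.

2, 3

β' = (1−√5)/2 ≈ -0.61803.
#1 (-6,-8): internal coord -6 + (-8)·β' = -1.05573; -1.05573 ∉ [-0.9, -0.5) → out
#2 (0,1): internal coord 0 + (1)·β' = -0.61803; -0.61803 ∈ [-0.9, -0.5) → IN Λ
#3 (3,6): internal coord 3 + (6)·β' = -0.70820; -0.70820 ∈ [-0.9, -0.5) → IN Λ
#4 (-1,2): internal coord -1 + (2)·β' = -2.23607; -2.23607 ∉ [-0.9, -0.5) → out
#5 (0,0): internal coord 0 + (0)·β' = +0.00000; +0.00000 ∉ [-0.9, -0.5) → out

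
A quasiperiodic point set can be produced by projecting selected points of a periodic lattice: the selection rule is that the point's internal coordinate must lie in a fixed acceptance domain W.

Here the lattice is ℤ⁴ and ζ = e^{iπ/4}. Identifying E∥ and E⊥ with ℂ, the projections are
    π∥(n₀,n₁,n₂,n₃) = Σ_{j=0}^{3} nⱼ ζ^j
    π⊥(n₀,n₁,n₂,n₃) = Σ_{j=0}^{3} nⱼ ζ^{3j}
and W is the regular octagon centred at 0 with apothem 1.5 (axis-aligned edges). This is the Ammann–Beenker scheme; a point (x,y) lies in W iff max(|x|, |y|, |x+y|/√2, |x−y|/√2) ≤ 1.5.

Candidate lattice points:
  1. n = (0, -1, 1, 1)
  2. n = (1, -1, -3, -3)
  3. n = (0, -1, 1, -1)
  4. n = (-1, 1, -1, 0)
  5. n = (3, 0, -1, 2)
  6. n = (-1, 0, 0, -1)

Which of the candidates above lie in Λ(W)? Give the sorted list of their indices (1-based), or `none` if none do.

2

With ζ = e^{iπ/4} the internal vectors are ζ^0,ζ^3,ζ^6,ζ^9.
candidate 1: n = (0, -1, 1, 1) → π⊥ ≈ (+1.41421, -1.00000); max(|x|,|y|,|x±y|/√2) = 1.70711 > 1.5 ⇒ ∉ W
candidate 2: n = (1, -1, -3, -3) → π⊥ ≈ (-0.41421, +0.17157); max(|x|,|y|,|x±y|/√2) = 0.41421 ≤ 1.5 ⇒ ∈ W
candidate 3: n = (0, -1, 1, -1) → π⊥ ≈ (+0.00000, -2.41421); max(|x|,|y|,|x±y|/√2) = 2.41421 > 1.5 ⇒ ∉ W
candidate 4: n = (-1, 1, -1, 0) → π⊥ ≈ (-1.70711, +1.70711); max(|x|,|y|,|x±y|/√2) = 2.41421 > 1.5 ⇒ ∉ W
candidate 5: n = (3, 0, -1, 2) → π⊥ ≈ (+4.41421, +2.41421); max(|x|,|y|,|x±y|/√2) = 4.82843 > 1.5 ⇒ ∉ W
candidate 6: n = (-1, 0, 0, -1) → π⊥ ≈ (-1.70711, -0.70711); max(|x|,|y|,|x±y|/√2) = 1.70711 > 1.5 ⇒ ∉ W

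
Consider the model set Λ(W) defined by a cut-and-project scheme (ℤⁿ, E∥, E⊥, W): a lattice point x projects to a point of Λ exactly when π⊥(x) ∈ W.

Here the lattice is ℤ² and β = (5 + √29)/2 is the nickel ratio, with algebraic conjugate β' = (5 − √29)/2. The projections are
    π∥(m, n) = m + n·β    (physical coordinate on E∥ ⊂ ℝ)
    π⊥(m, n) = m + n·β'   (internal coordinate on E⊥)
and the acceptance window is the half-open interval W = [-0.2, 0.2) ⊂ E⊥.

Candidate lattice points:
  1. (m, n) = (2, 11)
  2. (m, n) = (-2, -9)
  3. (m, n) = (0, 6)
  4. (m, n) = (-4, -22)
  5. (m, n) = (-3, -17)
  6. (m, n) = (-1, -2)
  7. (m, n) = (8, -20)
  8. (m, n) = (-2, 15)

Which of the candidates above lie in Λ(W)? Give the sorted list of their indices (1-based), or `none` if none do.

Numerically β ≈ 5.1926 and β' = −1/β ≈ -0.1926.
[1] lift (2,11): star map gives -0.1184; window check -0.2 ≤ -0.1184 < 0.2 is true → IN Λ
[2] lift (-2,-9): star map gives -0.2668; window check -0.2 ≤ -0.2668 < 0.2 is false → out
[3] lift (0,6): star map gives -1.1555; window check -0.2 ≤ -1.1555 < 0.2 is false → out
[4] lift (-4,-22): star map gives 0.2368; window check -0.2 ≤ 0.2368 < 0.2 is false → out
[5] lift (-3,-17): star map gives 0.2739; window check -0.2 ≤ 0.2739 < 0.2 is false → out
[6] lift (-1,-2): star map gives -0.6148; window check -0.2 ≤ -0.6148 < 0.2 is false → out
[7] lift (8,-20): star map gives 11.8516; window check -0.2 ≤ 11.8516 < 0.2 is false → out
[8] lift (-2,15): star map gives -4.8887; window check -0.2 ≤ -4.8887 < 0.2 is false → out

1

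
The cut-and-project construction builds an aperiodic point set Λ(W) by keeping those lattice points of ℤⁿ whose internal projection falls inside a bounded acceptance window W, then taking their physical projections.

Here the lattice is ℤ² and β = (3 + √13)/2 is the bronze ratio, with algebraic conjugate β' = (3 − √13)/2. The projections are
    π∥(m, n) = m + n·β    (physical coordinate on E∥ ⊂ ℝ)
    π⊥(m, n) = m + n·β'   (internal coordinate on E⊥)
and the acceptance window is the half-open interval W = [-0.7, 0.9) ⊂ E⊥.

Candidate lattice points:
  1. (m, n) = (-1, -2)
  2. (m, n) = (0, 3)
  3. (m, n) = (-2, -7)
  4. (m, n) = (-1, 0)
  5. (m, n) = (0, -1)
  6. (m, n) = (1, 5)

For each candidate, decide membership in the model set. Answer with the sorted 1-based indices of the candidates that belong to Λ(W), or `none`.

Compute β' = (3−√13)/2 = -0.30278, so π⊥(m,n) = m -0.30278·n.
#1 (-1,-2): internal coord -1 + (-2)·β' = -0.39445; -0.39445 ∈ [-0.7, 0.9) → IN Λ
#2 (0,3): internal coord 0 + (3)·β' = -0.90833; -0.90833 ∉ [-0.7, 0.9) → out
#3 (-2,-7): internal coord -2 + (-7)·β' = +0.11943; +0.11943 ∈ [-0.7, 0.9) → IN Λ
#4 (-1,0): internal coord -1 + (0)·β' = -1.00000; -1.00000 ∉ [-0.7, 0.9) → out
#5 (0,-1): internal coord 0 + (-1)·β' = +0.30278; +0.30278 ∈ [-0.7, 0.9) → IN Λ
#6 (1,5): internal coord 1 + (5)·β' = -0.51388; -0.51388 ∈ [-0.7, 0.9) → IN Λ

1, 3, 5, 6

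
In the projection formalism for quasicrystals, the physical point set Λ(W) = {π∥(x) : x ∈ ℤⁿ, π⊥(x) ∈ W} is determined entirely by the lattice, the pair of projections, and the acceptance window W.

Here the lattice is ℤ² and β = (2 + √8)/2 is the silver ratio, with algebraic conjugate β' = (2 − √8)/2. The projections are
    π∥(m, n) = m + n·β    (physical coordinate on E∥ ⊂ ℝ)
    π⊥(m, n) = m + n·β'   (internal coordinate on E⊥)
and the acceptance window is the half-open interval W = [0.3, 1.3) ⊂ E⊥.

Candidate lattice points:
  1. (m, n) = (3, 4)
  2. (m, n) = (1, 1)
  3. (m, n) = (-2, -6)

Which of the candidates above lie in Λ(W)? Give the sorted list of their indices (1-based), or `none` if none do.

2, 3

Numerically β ≈ 2.41421 and β' = −1/β ≈ -0.41421.
#1 (3,4): internal coord 3 + (4)·β' = +1.34315; +1.34315 ∉ [0.3, 1.3) → out
#2 (1,1): internal coord 1 + (1)·β' = +0.58579; +0.58579 ∈ [0.3, 1.3) → IN Λ
#3 (-2,-6): internal coord -2 + (-6)·β' = +0.48528; +0.48528 ∈ [0.3, 1.3) → IN Λ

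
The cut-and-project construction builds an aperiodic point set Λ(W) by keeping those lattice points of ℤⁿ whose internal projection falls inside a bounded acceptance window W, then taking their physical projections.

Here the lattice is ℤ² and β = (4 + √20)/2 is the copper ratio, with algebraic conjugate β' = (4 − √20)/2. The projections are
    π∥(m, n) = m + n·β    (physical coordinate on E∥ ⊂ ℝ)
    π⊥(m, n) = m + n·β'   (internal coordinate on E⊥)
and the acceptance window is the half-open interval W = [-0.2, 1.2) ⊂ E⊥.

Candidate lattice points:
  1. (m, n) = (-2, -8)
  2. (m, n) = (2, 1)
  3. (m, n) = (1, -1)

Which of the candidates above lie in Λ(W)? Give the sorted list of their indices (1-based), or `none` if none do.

1

β' = (4−√20)/2 ≈ -0.23607.
candidate 1: (m,n)=(-2,-8) → π∥ = -2-8·β ≈ -35.88854, π⊥ = -2-8·β' ≈ -0.11146 ∈ [-0.2, 1.2) ⇒ IN Λ
candidate 2: (m,n)=(2,1) → π∥ = 2+1·β ≈ 6.23607, π⊥ = 2+1·β' ≈ 1.76393 ∉ [-0.2, 1.2) ⇒ out
candidate 3: (m,n)=(1,-1) → π∥ = 1-1·β ≈ -3.23607, π⊥ = 1-1·β' ≈ 1.23607 ∉ [-0.2, 1.2) ⇒ out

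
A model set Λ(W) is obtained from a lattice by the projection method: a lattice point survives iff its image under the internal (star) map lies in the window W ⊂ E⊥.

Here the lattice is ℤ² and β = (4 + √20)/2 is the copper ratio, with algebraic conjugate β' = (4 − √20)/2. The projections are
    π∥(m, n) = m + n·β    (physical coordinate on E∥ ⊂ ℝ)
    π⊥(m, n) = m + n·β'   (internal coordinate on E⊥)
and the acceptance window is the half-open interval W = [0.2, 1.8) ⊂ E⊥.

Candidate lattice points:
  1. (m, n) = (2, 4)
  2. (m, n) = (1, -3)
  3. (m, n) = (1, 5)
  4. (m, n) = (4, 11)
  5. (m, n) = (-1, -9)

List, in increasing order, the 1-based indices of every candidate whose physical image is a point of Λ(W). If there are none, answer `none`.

1, 2, 4, 5

β' = (4−√20)/2 ≈ -0.2361.
[1] lift (2,4): star map gives 1.0557; window check 0.2 ≤ 1.0557 < 1.8 is true → IN Λ
[2] lift (1,-3): star map gives 1.7082; window check 0.2 ≤ 1.7082 < 1.8 is true → IN Λ
[3] lift (1,5): star map gives -0.1803; window check 0.2 ≤ -0.1803 < 1.8 is false → out
[4] lift (4,11): star map gives 1.4033; window check 0.2 ≤ 1.4033 < 1.8 is true → IN Λ
[5] lift (-1,-9): star map gives 1.1246; window check 0.2 ≤ 1.1246 < 1.8 is true → IN Λ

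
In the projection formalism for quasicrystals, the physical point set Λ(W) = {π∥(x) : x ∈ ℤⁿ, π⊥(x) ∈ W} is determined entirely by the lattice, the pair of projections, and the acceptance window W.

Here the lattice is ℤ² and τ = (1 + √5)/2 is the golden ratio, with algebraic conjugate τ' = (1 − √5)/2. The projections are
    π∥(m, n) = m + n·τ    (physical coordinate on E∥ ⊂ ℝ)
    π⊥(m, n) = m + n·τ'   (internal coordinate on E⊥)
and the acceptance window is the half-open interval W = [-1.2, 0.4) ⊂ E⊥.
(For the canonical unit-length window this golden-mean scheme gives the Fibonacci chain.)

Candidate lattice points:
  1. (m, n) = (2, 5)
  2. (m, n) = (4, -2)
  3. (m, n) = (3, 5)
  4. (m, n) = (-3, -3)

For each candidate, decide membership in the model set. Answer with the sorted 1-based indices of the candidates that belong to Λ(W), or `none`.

1, 3, 4

Numerically τ ≈ 1.6180 and τ' = −1/τ ≈ -0.6180.
candidate 1: (m,n)=(2,5) → π∥ = 2+5·τ ≈ 10.0902, π⊥ = 2+5·τ' ≈ -1.0902 ∈ [-1.2, 0.4) ⇒ IN Λ
candidate 2: (m,n)=(4,-2) → π∥ = 4-2·τ ≈ 0.7639, π⊥ = 4-2·τ' ≈ 5.2361 ∉ [-1.2, 0.4) ⇒ out
candidate 3: (m,n)=(3,5) → π∥ = 3+5·τ ≈ 11.0902, π⊥ = 3+5·τ' ≈ -0.0902 ∈ [-1.2, 0.4) ⇒ IN Λ
candidate 4: (m,n)=(-3,-3) → π∥ = -3-3·τ ≈ -7.8541, π⊥ = -3-3·τ' ≈ -1.1459 ∈ [-1.2, 0.4) ⇒ IN Λ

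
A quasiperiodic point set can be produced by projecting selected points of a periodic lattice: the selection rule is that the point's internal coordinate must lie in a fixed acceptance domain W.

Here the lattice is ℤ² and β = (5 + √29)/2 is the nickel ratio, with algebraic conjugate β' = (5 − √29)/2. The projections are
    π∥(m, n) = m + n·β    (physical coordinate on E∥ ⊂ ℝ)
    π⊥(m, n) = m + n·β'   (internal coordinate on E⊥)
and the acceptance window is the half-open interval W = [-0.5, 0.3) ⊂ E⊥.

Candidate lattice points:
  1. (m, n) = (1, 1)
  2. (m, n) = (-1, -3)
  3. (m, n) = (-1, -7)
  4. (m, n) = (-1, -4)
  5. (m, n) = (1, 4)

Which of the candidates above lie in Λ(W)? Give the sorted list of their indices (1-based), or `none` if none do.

2, 4, 5

β' = (5−√29)/2 ≈ -0.19258.
#1 (1,1): internal coord 1 + (1)·β' = +0.80742; +0.80742 ∉ [-0.5, 0.3) → out
#2 (-1,-3): internal coord -1 + (-3)·β' = -0.42225; -0.42225 ∈ [-0.5, 0.3) → IN Λ
#3 (-1,-7): internal coord -1 + (-7)·β' = +0.34808; +0.34808 ∉ [-0.5, 0.3) → out
#4 (-1,-4): internal coord -1 + (-4)·β' = -0.22967; -0.22967 ∈ [-0.5, 0.3) → IN Λ
#5 (1,4): internal coord 1 + (4)·β' = +0.22967; +0.22967 ∈ [-0.5, 0.3) → IN Λ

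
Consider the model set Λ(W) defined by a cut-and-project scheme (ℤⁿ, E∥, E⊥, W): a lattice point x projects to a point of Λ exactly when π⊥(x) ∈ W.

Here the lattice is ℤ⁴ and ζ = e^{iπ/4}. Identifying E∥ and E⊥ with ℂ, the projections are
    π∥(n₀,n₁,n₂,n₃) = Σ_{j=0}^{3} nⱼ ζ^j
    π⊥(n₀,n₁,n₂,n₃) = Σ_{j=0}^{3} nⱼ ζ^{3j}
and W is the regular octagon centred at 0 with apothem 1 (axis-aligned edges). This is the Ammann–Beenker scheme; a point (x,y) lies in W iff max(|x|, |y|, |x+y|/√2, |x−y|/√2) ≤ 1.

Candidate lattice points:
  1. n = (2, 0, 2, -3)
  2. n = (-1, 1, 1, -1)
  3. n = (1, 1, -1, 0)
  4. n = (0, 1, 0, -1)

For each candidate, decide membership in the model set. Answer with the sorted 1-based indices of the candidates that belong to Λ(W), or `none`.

With ζ = e^{iπ/4} the internal vectors are ζ^0,ζ^3,ζ^6,ζ^9.
#1 (2, 0, 2, -3): internal (-0.12132, -4.12132); octagon support 4.12132 vs apothem 1 → ∉ W
#2 (-1, 1, 1, -1): internal (-2.41421, -1.00000); octagon support 2.41421 vs apothem 1 → ∉ W
#3 (1, 1, -1, 0): internal (0.29289, 1.70711); octagon support 1.70711 vs apothem 1 → ∉ W
#4 (0, 1, 0, -1): internal (-1.41421, 0.00000); octagon support 1.41421 vs apothem 1 → ∉ W

none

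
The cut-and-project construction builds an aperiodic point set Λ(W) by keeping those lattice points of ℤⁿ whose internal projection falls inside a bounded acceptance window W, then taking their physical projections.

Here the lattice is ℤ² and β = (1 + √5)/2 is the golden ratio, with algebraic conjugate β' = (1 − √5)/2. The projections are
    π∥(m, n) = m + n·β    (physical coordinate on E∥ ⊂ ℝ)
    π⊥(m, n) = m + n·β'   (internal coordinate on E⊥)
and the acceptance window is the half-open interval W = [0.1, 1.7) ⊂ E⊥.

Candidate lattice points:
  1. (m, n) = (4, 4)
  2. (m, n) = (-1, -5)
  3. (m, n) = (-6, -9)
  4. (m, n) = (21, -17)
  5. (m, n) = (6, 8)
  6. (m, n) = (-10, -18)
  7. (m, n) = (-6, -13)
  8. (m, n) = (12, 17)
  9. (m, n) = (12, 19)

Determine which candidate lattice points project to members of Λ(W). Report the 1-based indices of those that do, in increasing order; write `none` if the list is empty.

Compute β' = (1−√5)/2 = -0.618034, so π⊥(m,n) = m -0.618034·n.
#1 (4,4): internal coord 4 + (4)·β' = +1.527864; +1.527864 ∈ [0.1, 1.7) → IN Λ
#2 (-1,-5): internal coord -1 + (-5)·β' = +2.090170; +2.090170 ∉ [0.1, 1.7) → out
#3 (-6,-9): internal coord -6 + (-9)·β' = -0.437694; -0.437694 ∉ [0.1, 1.7) → out
#4 (21,-17): internal coord 21 + (-17)·β' = +31.506578; +31.506578 ∉ [0.1, 1.7) → out
#5 (6,8): internal coord 6 + (8)·β' = +1.055728; +1.055728 ∈ [0.1, 1.7) → IN Λ
#6 (-10,-18): internal coord -10 + (-18)·β' = +1.124612; +1.124612 ∈ [0.1, 1.7) → IN Λ
#7 (-6,-13): internal coord -6 + (-13)·β' = +2.034442; +2.034442 ∉ [0.1, 1.7) → out
#8 (12,17): internal coord 12 + (17)·β' = +1.493422; +1.493422 ∈ [0.1, 1.7) → IN Λ
#9 (12,19): internal coord 12 + (19)·β' = +0.257354; +0.257354 ∈ [0.1, 1.7) → IN Λ

1, 5, 6, 8, 9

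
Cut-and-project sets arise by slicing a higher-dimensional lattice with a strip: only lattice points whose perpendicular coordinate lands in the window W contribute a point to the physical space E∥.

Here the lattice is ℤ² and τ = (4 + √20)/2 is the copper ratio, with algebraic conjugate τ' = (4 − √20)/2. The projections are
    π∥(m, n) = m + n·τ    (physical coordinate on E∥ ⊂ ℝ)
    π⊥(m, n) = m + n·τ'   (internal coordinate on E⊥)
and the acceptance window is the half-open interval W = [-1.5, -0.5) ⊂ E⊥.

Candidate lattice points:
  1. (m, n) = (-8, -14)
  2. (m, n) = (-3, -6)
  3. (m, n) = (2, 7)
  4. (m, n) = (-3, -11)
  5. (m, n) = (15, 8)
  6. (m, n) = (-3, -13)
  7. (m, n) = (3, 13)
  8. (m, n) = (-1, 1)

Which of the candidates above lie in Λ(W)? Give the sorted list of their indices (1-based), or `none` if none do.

τ' = (4−√20)/2 ≈ -0.236068.
#1 (-8,-14): internal coord -8 + (-14)·τ' = -4.695048; -4.695048 ∉ [-1.5, -0.5) → out
#2 (-3,-6): internal coord -3 + (-6)·τ' = -1.583592; -1.583592 ∉ [-1.5, -0.5) → out
#3 (2,7): internal coord 2 + (7)·τ' = +0.347524; +0.347524 ∉ [-1.5, -0.5) → out
#4 (-3,-11): internal coord -3 + (-11)·τ' = -0.403252; -0.403252 ∉ [-1.5, -0.5) → out
#5 (15,8): internal coord 15 + (8)·τ' = +13.111456; +13.111456 ∉ [-1.5, -0.5) → out
#6 (-3,-13): internal coord -3 + (-13)·τ' = +0.068884; +0.068884 ∉ [-1.5, -0.5) → out
#7 (3,13): internal coord 3 + (13)·τ' = -0.068884; -0.068884 ∉ [-1.5, -0.5) → out
#8 (-1,1): internal coord -1 + (1)·τ' = -1.236068; -1.236068 ∈ [-1.5, -0.5) → IN Λ

8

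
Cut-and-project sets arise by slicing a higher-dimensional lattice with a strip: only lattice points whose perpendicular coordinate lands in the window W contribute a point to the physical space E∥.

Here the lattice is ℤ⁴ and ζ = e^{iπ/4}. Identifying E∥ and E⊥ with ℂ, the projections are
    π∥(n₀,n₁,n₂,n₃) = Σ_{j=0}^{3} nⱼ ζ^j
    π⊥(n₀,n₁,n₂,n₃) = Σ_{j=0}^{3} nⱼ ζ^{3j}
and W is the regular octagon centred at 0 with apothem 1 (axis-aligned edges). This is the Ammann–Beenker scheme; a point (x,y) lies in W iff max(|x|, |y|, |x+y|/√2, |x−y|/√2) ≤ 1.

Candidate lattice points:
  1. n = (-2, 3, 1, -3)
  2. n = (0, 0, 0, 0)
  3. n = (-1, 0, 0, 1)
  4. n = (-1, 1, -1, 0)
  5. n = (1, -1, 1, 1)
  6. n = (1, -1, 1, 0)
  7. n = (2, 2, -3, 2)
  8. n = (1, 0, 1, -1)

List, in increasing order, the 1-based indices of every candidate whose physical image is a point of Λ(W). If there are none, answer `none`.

π⊥(n) = n₀ + n₁ζ³ + n₂ζ⁶ + n₃ζ⁹ where ζ = e^{iπ/4}.
#1 (-2, 3, 1, -3): internal (-6.24264, -1.00000); octagon support 6.24264 vs apothem 1 → ∉ W
#2 (0, 0, 0, 0): internal (0.00000, 0.00000); octagon support 0.00000 vs apothem 1 → ∈ W
#3 (-1, 0, 0, 1): internal (-0.29289, 0.70711); octagon support 0.70711 vs apothem 1 → ∈ W
#4 (-1, 1, -1, 0): internal (-1.70711, 1.70711); octagon support 2.41421 vs apothem 1 → ∉ W
#5 (1, -1, 1, 1): internal (2.41421, -1.00000); octagon support 2.41421 vs apothem 1 → ∉ W
#6 (1, -1, 1, 0): internal (1.70711, -1.70711); octagon support 2.41421 vs apothem 1 → ∉ W
#7 (2, 2, -3, 2): internal (2.00000, 5.82843); octagon support 5.82843 vs apothem 1 → ∉ W
#8 (1, 0, 1, -1): internal (0.29289, -1.70711); octagon support 1.70711 vs apothem 1 → ∉ W

2, 3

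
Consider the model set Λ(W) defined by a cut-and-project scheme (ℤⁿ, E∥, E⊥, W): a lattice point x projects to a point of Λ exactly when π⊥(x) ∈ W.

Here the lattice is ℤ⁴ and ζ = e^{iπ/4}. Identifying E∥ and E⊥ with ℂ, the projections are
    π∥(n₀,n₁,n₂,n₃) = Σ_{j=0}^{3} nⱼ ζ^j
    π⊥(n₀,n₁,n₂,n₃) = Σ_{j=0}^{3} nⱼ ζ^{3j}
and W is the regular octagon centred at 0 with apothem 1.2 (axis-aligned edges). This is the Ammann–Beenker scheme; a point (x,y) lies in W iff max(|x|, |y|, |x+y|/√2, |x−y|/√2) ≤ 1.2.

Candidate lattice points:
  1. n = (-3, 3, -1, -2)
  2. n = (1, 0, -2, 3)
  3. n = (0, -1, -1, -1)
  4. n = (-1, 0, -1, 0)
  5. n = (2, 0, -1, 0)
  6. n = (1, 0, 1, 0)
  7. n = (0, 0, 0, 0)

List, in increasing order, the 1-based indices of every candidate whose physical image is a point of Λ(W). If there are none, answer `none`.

With ζ = e^{iπ/4} the internal vectors are ζ^0,ζ^3,ζ^6,ζ^9.
candidate 1: n = (-3, 3, -1, -2) → π⊥ ≈ (-6.535534, +1.707107); max(|x|,|y|,|x±y|/√2) = 6.535534 > 1.2 ⇒ ∉ W
candidate 2: n = (1, 0, -2, 3) → π⊥ ≈ (+3.121320, +4.121320); max(|x|,|y|,|x±y|/√2) = 5.121320 > 1.2 ⇒ ∉ W
candidate 3: n = (0, -1, -1, -1) → π⊥ ≈ (+0.000000, -0.414214); max(|x|,|y|,|x±y|/√2) = 0.414214 ≤ 1.2 ⇒ ∈ W
candidate 4: n = (-1, 0, -1, 0) → π⊥ ≈ (-1.000000, +1.000000); max(|x|,|y|,|x±y|/√2) = 1.414214 > 1.2 ⇒ ∉ W
candidate 5: n = (2, 0, -1, 0) → π⊥ ≈ (+2.000000, +1.000000); max(|x|,|y|,|x±y|/√2) = 2.121320 > 1.2 ⇒ ∉ W
candidate 6: n = (1, 0, 1, 0) → π⊥ ≈ (+1.000000, -1.000000); max(|x|,|y|,|x±y|/√2) = 1.414214 > 1.2 ⇒ ∉ W
candidate 7: n = (0, 0, 0, 0) → π⊥ ≈ (+0.000000, +0.000000); max(|x|,|y|,|x±y|/√2) = 0.000000 ≤ 1.2 ⇒ ∈ W

3, 7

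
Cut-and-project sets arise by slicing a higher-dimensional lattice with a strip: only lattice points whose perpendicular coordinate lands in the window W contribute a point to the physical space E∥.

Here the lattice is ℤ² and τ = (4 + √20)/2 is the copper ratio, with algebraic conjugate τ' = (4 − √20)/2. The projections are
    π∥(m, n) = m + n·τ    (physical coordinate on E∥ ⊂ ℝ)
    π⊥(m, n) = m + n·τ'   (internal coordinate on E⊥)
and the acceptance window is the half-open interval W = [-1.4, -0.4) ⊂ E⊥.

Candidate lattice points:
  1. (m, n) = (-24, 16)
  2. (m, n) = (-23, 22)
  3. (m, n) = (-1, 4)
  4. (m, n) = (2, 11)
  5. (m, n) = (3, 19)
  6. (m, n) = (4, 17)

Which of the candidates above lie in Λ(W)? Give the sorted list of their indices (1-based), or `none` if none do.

4

τ' = (4−√20)/2 ≈ -0.23607.
candidate 1: (m,n)=(-24,16) → π∥ = -24+16·τ ≈ 43.77709, π⊥ = -24+16·τ' ≈ -27.77709 ∉ [-1.4, -0.4) ⇒ out
candidate 2: (m,n)=(-23,22) → π∥ = -23+22·τ ≈ 70.19350, π⊥ = -23+22·τ' ≈ -28.19350 ∉ [-1.4, -0.4) ⇒ out
candidate 3: (m,n)=(-1,4) → π∥ = -1+4·τ ≈ 15.94427, π⊥ = -1+4·τ' ≈ -1.94427 ∉ [-1.4, -0.4) ⇒ out
candidate 4: (m,n)=(2,11) → π∥ = 2+11·τ ≈ 48.59675, π⊥ = 2+11·τ' ≈ -0.59675 ∈ [-1.4, -0.4) ⇒ IN Λ
candidate 5: (m,n)=(3,19) → π∥ = 3+19·τ ≈ 83.48529, π⊥ = 3+19·τ' ≈ -1.48529 ∉ [-1.4, -0.4) ⇒ out
candidate 6: (m,n)=(4,17) → π∥ = 4+17·τ ≈ 76.01316, π⊥ = 4+17·τ' ≈ -0.01316 ∉ [-1.4, -0.4) ⇒ out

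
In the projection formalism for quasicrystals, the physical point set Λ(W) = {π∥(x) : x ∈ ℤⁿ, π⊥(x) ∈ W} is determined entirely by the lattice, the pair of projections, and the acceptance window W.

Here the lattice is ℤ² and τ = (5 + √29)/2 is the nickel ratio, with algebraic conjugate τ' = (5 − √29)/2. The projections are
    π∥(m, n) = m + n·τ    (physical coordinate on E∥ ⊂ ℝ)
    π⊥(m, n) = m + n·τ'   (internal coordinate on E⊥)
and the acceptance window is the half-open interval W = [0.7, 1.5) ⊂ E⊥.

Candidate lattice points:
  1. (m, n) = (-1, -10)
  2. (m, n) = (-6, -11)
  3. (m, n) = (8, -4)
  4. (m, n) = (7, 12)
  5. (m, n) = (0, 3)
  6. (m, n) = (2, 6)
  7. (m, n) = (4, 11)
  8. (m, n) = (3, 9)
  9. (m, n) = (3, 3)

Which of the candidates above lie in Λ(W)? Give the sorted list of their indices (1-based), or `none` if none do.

Numerically τ ≈ 5.19258 and τ' = −1/τ ≈ -0.19258.
[1] lift (-1,-10): star map gives 0.92582; window check 0.7 ≤ 0.92582 < 1.5 is true → IN Λ
[2] lift (-6,-11): star map gives -3.88159; window check 0.7 ≤ -3.88159 < 1.5 is false → out
[3] lift (8,-4): star map gives 8.77033; window check 0.7 ≤ 8.77033 < 1.5 is false → out
[4] lift (7,12): star map gives 4.68901; window check 0.7 ≤ 4.68901 < 1.5 is false → out
[5] lift (0,3): star map gives -0.57775; window check 0.7 ≤ -0.57775 < 1.5 is false → out
[6] lift (2,6): star map gives 0.84451; window check 0.7 ≤ 0.84451 < 1.5 is true → IN Λ
[7] lift (4,11): star map gives 1.88159; window check 0.7 ≤ 1.88159 < 1.5 is false → out
[8] lift (3,9): star map gives 1.26676; window check 0.7 ≤ 1.26676 < 1.5 is true → IN Λ
[9] lift (3,3): star map gives 2.42225; window check 0.7 ≤ 2.42225 < 1.5 is false → out

1, 6, 8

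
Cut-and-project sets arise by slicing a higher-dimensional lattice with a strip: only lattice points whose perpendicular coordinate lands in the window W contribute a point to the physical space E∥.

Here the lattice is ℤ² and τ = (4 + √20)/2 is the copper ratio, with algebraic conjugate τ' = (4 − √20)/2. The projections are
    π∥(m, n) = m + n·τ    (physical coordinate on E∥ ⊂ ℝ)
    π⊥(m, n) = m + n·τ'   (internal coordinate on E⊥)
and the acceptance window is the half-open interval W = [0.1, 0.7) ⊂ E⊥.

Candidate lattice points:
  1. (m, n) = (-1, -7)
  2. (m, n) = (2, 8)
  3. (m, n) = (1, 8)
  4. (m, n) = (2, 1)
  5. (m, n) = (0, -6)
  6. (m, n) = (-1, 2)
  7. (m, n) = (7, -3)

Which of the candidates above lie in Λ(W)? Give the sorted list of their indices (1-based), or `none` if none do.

1, 2

τ' = (4−√20)/2 ≈ -0.2361.
#1 (-1,-7): internal coord -1 + (-7)·τ' = +0.6525; +0.6525 ∈ [0.1, 0.7) → IN Λ
#2 (2,8): internal coord 2 + (8)·τ' = +0.1115; +0.1115 ∈ [0.1, 0.7) → IN Λ
#3 (1,8): internal coord 1 + (8)·τ' = -0.8885; -0.8885 ∉ [0.1, 0.7) → out
#4 (2,1): internal coord 2 + (1)·τ' = +1.7639; +1.7639 ∉ [0.1, 0.7) → out
#5 (0,-6): internal coord 0 + (-6)·τ' = +1.4164; +1.4164 ∉ [0.1, 0.7) → out
#6 (-1,2): internal coord -1 + (2)·τ' = -1.4721; -1.4721 ∉ [0.1, 0.7) → out
#7 (7,-3): internal coord 7 + (-3)·τ' = +7.7082; +7.7082 ∉ [0.1, 0.7) → out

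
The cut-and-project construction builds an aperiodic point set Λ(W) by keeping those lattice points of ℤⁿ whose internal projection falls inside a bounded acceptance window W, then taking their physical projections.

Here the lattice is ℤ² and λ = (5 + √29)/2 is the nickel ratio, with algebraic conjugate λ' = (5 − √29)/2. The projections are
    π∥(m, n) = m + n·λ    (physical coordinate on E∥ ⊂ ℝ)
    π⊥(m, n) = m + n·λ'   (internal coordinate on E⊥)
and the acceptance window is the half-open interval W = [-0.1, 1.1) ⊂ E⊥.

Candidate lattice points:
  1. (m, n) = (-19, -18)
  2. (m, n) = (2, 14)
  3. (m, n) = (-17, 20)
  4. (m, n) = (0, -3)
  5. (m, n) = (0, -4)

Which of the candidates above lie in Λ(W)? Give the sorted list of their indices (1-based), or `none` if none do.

Numerically λ ≈ 5.192582 and λ' = −1/λ ≈ -0.192582.
[1] lift (-19,-18): star map gives -15.533517; window check -0.1 ≤ -15.533517 < 1.1 is false → out
[2] lift (2,14): star map gives -0.696154; window check -0.1 ≤ -0.696154 < 1.1 is false → out
[3] lift (-17,20): star map gives -20.851648; window check -0.1 ≤ -20.851648 < 1.1 is false → out
[4] lift (0,-3): star map gives 0.577747; window check -0.1 ≤ 0.577747 < 1.1 is true → IN Λ
[5] lift (0,-4): star map gives 0.770330; window check -0.1 ≤ 0.770330 < 1.1 is true → IN Λ

4, 5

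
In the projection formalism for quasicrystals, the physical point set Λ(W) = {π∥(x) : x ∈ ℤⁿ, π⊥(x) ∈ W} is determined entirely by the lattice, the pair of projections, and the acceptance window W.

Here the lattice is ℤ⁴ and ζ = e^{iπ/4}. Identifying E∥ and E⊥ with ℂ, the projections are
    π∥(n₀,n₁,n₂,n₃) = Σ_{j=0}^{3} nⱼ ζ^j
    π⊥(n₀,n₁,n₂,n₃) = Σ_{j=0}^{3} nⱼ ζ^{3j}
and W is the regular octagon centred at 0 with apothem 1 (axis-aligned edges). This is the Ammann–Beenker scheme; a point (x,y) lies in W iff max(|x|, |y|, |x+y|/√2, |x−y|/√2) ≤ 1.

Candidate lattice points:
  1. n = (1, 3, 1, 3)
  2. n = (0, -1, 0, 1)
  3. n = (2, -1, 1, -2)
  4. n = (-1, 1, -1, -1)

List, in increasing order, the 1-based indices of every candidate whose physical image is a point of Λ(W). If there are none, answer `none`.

none

With ζ = e^{iπ/4} the internal vectors are ζ^0,ζ^3,ζ^6,ζ^9.
#1 (1, 3, 1, 3): internal (1.000000, 3.242641); octagon support 3.242641 vs apothem 1 → ∉ W
#2 (0, -1, 0, 1): internal (1.414214, 0.000000); octagon support 1.414214 vs apothem 1 → ∉ W
#3 (2, -1, 1, -2): internal (1.292893, -3.121320); octagon support 3.121320 vs apothem 1 → ∉ W
#4 (-1, 1, -1, -1): internal (-2.414214, 1.000000); octagon support 2.414214 vs apothem 1 → ∉ W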